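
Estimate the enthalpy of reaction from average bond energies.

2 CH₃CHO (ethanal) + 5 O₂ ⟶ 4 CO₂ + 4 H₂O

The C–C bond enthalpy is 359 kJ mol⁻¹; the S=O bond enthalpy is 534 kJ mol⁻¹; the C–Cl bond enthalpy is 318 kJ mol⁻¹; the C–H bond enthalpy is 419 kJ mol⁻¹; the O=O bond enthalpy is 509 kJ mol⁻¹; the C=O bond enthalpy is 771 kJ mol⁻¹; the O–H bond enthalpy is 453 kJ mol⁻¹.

ΔH ≈ −1635 kJ

Bonds broken (reactants):
  C–C: 2 × 359 = 718
  C–H: 8 × 419 = 3352
  C=O: 2 × 771 = 1542
  O=O: 5 × 509 = 2545
  Σ(broken) = 8157 kJ
Bonds formed (products):
  C=O: 8 × 771 = 6168
  O–H: 8 × 453 = 3624
  Σ(formed) = 9792 kJ
ΔH = Σ(broken) − Σ(formed) = 8157 − 9792 = −1635 kJ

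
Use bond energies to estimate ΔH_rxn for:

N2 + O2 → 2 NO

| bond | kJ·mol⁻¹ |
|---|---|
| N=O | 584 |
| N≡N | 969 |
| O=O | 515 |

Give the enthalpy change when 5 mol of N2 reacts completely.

Bonds broken (reactants):
  N≡N: 1 × 969 = 969
  O=O: 1 × 515 = 515
  Σ(broken) = 1484 kJ
Bonds formed (products):
  N=O: 2 × 584 = 1168
  Σ(formed) = 1168 kJ
ΔH = Σ(broken) − Σ(formed) = 1484 − 1168 = +316 kJ
For 5× the reaction as written: 5 × (+316) = +1580 kJ

ΔH = +1580 kJ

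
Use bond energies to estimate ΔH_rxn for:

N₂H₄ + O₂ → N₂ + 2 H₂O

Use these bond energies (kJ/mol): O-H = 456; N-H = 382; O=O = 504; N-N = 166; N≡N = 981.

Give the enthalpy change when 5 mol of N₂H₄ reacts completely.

ΔH = −3035 kJ

Bonds broken (reactants):
  N-H: 4 × 382 = 1528
  N-N: 1 × 166 = 166
  O=O: 1 × 504 = 504
  Σ(broken) = 2198 kJ
Bonds formed (products):
  N≡N: 1 × 981 = 981
  O-H: 4 × 456 = 1824
  Σ(formed) = 2805 kJ
ΔH = Σ(broken) − Σ(formed) = 2198 − 2805 = −607 kJ
For 5× the reaction as written: 5 × (−607) = −3035 kJ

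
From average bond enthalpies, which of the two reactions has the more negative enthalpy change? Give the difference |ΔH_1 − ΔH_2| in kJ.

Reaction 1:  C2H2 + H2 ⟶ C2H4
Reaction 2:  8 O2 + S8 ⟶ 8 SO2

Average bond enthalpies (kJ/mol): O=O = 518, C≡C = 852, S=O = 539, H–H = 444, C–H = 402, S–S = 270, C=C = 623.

Reaction 2, by 2189 kJ

Reaction 1:
  Bonds broken (reactants):
    C≡C: 1 × 852 = 852
    C–H: 2 × 402 = 804
    H–H: 1 × 444 = 444
    Σ(broken) = 2100 kJ
  Bonds formed (products):
    C–H: 4 × 402 = 1608
    C=C: 1 × 623 = 623
    Σ(formed) = 2231 kJ
  ΔH_1 = 2100 − 2231 = −131 kJ
Reaction 2:
  Bonds broken (reactants):
    O=O: 8 × 518 = 4144
    S–S: 8 × 270 = 2160
    Σ(broken) = 6304 kJ
  Bonds formed (products):
    S=O: 16 × 539 = 8624
    Σ(formed) = 8624 kJ
  ΔH_2 = 6304 − 8624 = −2320 kJ
ΔH_1 − ΔH_2 = +2189 kJ, so reaction 2 has the more negative ΔH; |ΔH_1 − ΔH_2| = 2189 kJ.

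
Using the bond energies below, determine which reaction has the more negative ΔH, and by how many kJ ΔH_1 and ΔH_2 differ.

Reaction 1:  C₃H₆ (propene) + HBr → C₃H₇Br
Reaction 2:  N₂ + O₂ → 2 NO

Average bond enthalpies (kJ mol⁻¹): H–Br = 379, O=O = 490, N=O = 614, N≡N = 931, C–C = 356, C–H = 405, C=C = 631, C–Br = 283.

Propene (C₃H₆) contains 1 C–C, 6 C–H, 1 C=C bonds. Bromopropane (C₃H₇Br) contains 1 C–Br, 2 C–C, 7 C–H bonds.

Reaction 1, by 227 kJ

Reaction 1:
  Bonds broken (reactants):
    C–C: 1 × 356 = 356
    C–H: 6 × 405 = 2430
    C=C: 1 × 631 = 631
    H–Br: 1 × 379 = 379
    Σ(broken) = 3796 kJ
  Bonds formed (products):
    C–Br: 1 × 283 = 283
    C–C: 2 × 356 = 712
    C–H: 7 × 405 = 2835
    Σ(formed) = 3830 kJ
  ΔH_1 = 3796 − 3830 = −34 kJ
Reaction 2:
  Bonds broken (reactants):
    N≡N: 1 × 931 = 931
    O=O: 1 × 490 = 490
    Σ(broken) = 1421 kJ
  Bonds formed (products):
    N=O: 2 × 614 = 1228
    Σ(formed) = 1228 kJ
  ΔH_2 = 1421 − 1228 = +193 kJ
ΔH_1 − ΔH_2 = −227 kJ, so reaction 1 has the more negative ΔH; |ΔH_1 − ΔH_2| = 227 kJ.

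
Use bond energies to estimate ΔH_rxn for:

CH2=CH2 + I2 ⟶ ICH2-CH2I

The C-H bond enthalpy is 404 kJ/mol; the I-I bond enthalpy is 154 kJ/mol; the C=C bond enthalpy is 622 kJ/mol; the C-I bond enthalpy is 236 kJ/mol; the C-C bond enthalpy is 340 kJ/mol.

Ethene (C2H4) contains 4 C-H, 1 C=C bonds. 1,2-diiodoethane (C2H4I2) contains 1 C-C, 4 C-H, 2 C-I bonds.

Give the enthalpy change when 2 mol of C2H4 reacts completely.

ΔH = −72 kJ

Bonds broken (reactants):
  C-H: 4 × 404 = 1616
  C=C: 1 × 622 = 622
  I-I: 1 × 154 = 154
  Σ(broken) = 2392 kJ
Bonds formed (products):
  C-C: 1 × 340 = 340
  C-H: 4 × 404 = 1616
  C-I: 2 × 236 = 472
  Σ(formed) = 2428 kJ
ΔH = Σ(broken) − Σ(formed) = 2392 − 2428 = −36 kJ
For 2× the reaction as written: 2 × (−36) = −72 kJ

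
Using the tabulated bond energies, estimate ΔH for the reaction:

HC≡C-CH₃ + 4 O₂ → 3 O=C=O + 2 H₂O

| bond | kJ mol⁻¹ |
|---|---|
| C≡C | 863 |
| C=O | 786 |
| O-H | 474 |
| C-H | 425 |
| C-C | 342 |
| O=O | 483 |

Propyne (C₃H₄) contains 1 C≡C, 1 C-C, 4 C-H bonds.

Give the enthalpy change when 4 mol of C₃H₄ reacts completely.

ΔH = −7100 kJ

Bonds broken (reactants):
  C≡C: 1 × 863 = 863
  C-C: 1 × 342 = 342
  C-H: 4 × 425 = 1700
  O=O: 4 × 483 = 1932
  Σ(broken) = 4837 kJ
Bonds formed (products):
  C=O: 6 × 786 = 4716
  O-H: 4 × 474 = 1896
  Σ(formed) = 6612 kJ
ΔH = Σ(broken) − Σ(formed) = 4837 − 6612 = −1775 kJ
For 4× the reaction as written: 4 × (−1775) = −7100 kJ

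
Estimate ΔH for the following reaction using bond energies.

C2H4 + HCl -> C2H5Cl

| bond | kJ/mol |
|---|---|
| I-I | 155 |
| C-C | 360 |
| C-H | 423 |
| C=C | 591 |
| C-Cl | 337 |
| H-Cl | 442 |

ΔH ≈ −87 kJ

Bonds broken (reactants):
  C-H: 4 × 423 = 1692
  C=C: 1 × 591 = 591
  H-Cl: 1 × 442 = 442
  Σ(broken) = 2725 kJ
Bonds formed (products):
  C-C: 1 × 360 = 360
  C-Cl: 1 × 337 = 337
  C-H: 5 × 423 = 2115
  Σ(formed) = 2812 kJ
ΔH = Σ(broken) − Σ(formed) = 2725 − 2812 = −87 kJ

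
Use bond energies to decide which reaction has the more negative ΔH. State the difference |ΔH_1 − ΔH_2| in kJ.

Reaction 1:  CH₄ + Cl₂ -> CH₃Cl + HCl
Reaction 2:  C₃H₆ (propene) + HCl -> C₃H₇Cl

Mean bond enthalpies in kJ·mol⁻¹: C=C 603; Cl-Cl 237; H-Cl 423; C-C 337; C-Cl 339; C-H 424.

Reaction 1, by 27 kJ

Reaction 1:
  Bonds broken (reactants):
    C-H: 4 × 424 = 1696
    Cl-Cl: 1 × 237 = 237
    Σ(broken) = 1933 kJ
  Bonds formed (products):
    C-Cl: 1 × 339 = 339
    C-H: 3 × 424 = 1272
    H-Cl: 1 × 423 = 423
    Σ(formed) = 2034 kJ
  ΔH_1 = 1933 − 2034 = −101 kJ
Reaction 2:
  Bonds broken (reactants):
    C-C: 1 × 337 = 337
    C-H: 6 × 424 = 2544
    C=C: 1 × 603 = 603
    H-Cl: 1 × 423 = 423
    Σ(broken) = 3907 kJ
  Bonds formed (products):
    C-C: 2 × 337 = 674
    C-Cl: 1 × 339 = 339
    C-H: 7 × 424 = 2968
    Σ(formed) = 3981 kJ
  ΔH_2 = 3907 − 3981 = −74 kJ
ΔH_1 − ΔH_2 = −27 kJ, so reaction 1 has the more negative ΔH; |ΔH_1 − ΔH_2| = 27 kJ.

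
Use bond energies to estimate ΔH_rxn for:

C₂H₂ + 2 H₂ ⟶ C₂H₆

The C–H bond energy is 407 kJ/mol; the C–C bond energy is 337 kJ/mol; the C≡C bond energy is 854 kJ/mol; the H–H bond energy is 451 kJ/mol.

ΔH ≈ −209 kJ

Bonds broken (reactants):
  C≡C: 1 × 854 = 854
  C–H: 2 × 407 = 814
  H–H: 2 × 451 = 902
  Σ(broken) = 2570 kJ
Bonds formed (products):
  C–C: 1 × 337 = 337
  C–H: 6 × 407 = 2442
  Σ(formed) = 2779 kJ
ΔH = Σ(broken) − Σ(formed) = 2570 − 2779 = −209 kJ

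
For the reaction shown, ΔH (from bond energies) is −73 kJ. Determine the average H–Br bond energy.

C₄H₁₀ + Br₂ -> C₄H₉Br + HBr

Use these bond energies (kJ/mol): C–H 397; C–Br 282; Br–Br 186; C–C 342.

Let D be the H–Br bond energy.
Σ(broken) = 1×186 + 3×342 + 10×397 = 5182
Σ(formed) = 1×282 + 3×342 + 9×397 + 1×D = 4881 + D
ΔH = Σ(broken) − Σ(formed) = (5182) − (4881 + D) = +301 − D
Setting this equal to −73 kJ gives D = 374 kJ/mol.

D(H–Br) ≈ 374 kJ/mol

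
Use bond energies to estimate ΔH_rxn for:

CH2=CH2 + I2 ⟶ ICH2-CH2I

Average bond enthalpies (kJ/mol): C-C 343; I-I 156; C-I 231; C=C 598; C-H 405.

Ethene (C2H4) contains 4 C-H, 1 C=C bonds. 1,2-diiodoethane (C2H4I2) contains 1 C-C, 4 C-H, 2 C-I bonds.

Bonds broken (reactants):
  C-H: 4 × 405 = 1620
  C=C: 1 × 598 = 598
  I-I: 1 × 156 = 156
  Σ(broken) = 2374 kJ
Bonds formed (products):
  C-C: 1 × 343 = 343
  C-H: 4 × 405 = 1620
  C-I: 2 × 231 = 462
  Σ(formed) = 2425 kJ
ΔH = Σ(broken) − Σ(formed) = 2374 − 2425 = −51 kJ

ΔH ≈ −51 kJ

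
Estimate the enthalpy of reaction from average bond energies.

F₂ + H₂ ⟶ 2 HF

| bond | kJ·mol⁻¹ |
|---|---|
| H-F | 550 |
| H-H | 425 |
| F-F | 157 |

ΔH ≈ −518 kJ

Bonds broken (reactants):
  F-F: 1 × 157 = 157
  H-H: 1 × 425 = 425
  Σ(broken) = 582 kJ
Bonds formed (products):
  H-F: 2 × 550 = 1100
  Σ(formed) = 1100 kJ
ΔH = Σ(broken) − Σ(formed) = 582 − 1100 = −518 kJ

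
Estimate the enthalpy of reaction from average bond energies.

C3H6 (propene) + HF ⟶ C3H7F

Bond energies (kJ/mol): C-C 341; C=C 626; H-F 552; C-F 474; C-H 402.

Bonds broken (reactants):
  C-C: 1 × 341 = 341
  C-H: 6 × 402 = 2412
  C=C: 1 × 626 = 626
  H-F: 1 × 552 = 552
  Σ(broken) = 3931 kJ
Bonds formed (products):
  C-C: 2 × 341 = 682
  C-F: 1 × 474 = 474
  C-H: 7 × 402 = 2814
  Σ(formed) = 3970 kJ
ΔH = Σ(broken) − Σ(formed) = 3931 − 3970 = −39 kJ

ΔH ≈ −39 kJ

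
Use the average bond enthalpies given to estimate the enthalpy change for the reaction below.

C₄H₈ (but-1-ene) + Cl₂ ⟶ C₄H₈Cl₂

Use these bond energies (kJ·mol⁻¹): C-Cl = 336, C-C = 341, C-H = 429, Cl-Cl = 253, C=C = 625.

Bonds broken (reactants):
  C-C: 2 × 341 = 682
  C-H: 8 × 429 = 3432
  C=C: 1 × 625 = 625
  Cl-Cl: 1 × 253 = 253
  Σ(broken) = 4992 kJ
Bonds formed (products):
  C-C: 3 × 341 = 1023
  C-Cl: 2 × 336 = 672
  C-H: 8 × 429 = 3432
  Σ(formed) = 5127 kJ
ΔH = Σ(broken) − Σ(formed) = 4992 − 5127 = −135 kJ

ΔH ≈ −135 kJ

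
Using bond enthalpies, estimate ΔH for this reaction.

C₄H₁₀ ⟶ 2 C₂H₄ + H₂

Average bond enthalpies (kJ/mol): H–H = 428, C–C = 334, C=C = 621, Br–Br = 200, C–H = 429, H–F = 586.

ΔH ≈ +190 kJ

Bonds broken (reactants):
  C–C: 3 × 334 = 1002
  C–H: 10 × 429 = 4290
  Σ(broken) = 5292 kJ
Bonds formed (products):
  C–H: 8 × 429 = 3432
  C=C: 2 × 621 = 1242
  H–H: 1 × 428 = 428
  Σ(formed) = 5102 kJ
ΔH = Σ(broken) − Σ(formed) = 5292 − 5102 = +190 kJ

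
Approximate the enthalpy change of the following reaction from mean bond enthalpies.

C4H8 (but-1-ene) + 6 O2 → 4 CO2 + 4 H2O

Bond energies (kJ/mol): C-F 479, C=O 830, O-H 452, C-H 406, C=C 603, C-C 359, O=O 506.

ΔH ≈ −2651 kJ

Bonds broken (reactants):
  C-C: 2 × 359 = 718
  C-H: 8 × 406 = 3248
  C=C: 1 × 603 = 603
  O=O: 6 × 506 = 3036
  Σ(broken) = 7605 kJ
Bonds formed (products):
  C=O: 8 × 830 = 6640
  O-H: 8 × 452 = 3616
  Σ(formed) = 10256 kJ
ΔH = Σ(broken) − Σ(formed) = 7605 − 10256 = −2651 kJ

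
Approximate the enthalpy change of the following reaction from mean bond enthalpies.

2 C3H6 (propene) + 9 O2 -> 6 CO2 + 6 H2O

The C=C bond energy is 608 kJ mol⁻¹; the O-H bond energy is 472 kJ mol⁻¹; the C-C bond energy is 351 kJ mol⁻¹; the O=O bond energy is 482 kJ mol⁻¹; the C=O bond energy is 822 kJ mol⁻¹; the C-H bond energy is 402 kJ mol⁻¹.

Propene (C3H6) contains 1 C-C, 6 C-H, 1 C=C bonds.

Bonds broken (reactants):
  C-C: 2 × 351 = 702
  C-H: 12 × 402 = 4824
  C=C: 2 × 608 = 1216
  O=O: 9 × 482 = 4338
  Σ(broken) = 11080 kJ
Bonds formed (products):
  C=O: 12 × 822 = 9864
  O-H: 12 × 472 = 5664
  Σ(formed) = 15528 kJ
ΔH = Σ(broken) − Σ(formed) = 11080 − 15528 = −4448 kJ

ΔH ≈ −4448 kJ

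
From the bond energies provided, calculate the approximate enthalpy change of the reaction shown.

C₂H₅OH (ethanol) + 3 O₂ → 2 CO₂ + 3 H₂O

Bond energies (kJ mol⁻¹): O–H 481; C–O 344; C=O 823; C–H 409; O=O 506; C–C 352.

Bonds broken (reactants):
  C–C: 1 × 352 = 352
  C–H: 5 × 409 = 2045
  C–O: 1 × 344 = 344
  O–H: 1 × 481 = 481
  O=O: 3 × 506 = 1518
  Σ(broken) = 4740 kJ
Bonds formed (products):
  C=O: 4 × 823 = 3292
  O–H: 6 × 481 = 2886
  Σ(formed) = 6178 kJ
ΔH = Σ(broken) − Σ(formed) = 4740 − 6178 = −1438 kJ

ΔH ≈ −1438 kJ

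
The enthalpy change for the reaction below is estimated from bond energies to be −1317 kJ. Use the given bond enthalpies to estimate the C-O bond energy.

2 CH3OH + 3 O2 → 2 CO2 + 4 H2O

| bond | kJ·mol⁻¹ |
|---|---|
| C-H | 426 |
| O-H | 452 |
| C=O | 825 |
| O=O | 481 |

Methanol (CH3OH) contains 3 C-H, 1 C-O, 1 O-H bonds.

D(C-O) ≈ 348 kJ/mol

Let D be the C-O bond energy.
Σ(broken) = 6×426 + 2×D + 2×452 + 3×481 = 4903 + 2D
Σ(formed) = 4×825 + 8×452 = 6916
ΔH = Σ(broken) − Σ(formed) = (4903 + 2D) − (6916) = −2013 + 2D
Setting this equal to −1317 kJ gives 2D = 696, so D = 348 kJ/mol.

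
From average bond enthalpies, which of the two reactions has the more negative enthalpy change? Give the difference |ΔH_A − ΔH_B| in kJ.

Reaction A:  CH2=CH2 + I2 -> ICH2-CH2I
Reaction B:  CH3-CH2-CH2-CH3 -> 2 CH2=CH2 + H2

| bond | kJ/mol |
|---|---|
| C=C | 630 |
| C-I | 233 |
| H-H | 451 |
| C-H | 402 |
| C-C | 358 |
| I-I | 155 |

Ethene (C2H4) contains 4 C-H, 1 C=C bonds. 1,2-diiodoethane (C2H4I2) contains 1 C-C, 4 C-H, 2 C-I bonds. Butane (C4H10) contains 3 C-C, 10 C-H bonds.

Reaction A:
  Bonds broken (reactants):
    C-H: 4 × 402 = 1608
    C=C: 1 × 630 = 630
    I-I: 1 × 155 = 155
    Σ(broken) = 2393 kJ
  Bonds formed (products):
    C-C: 1 × 358 = 358
    C-H: 4 × 402 = 1608
    C-I: 2 × 233 = 466
    Σ(formed) = 2432 kJ
  ΔH_A = 2393 − 2432 = −39 kJ
Reaction B:
  Bonds broken (reactants):
    C-C: 3 × 358 = 1074
    C-H: 10 × 402 = 4020
    Σ(broken) = 5094 kJ
  Bonds formed (products):
    C-H: 8 × 402 = 3216
    C=C: 2 × 630 = 1260
    H-H: 1 × 451 = 451
    Σ(formed) = 4927 kJ
  ΔH_B = 5094 − 4927 = +167 kJ
ΔH_A − ΔH_B = −206 kJ, so reaction A has the more negative ΔH; |ΔH_A − ΔH_B| = 206 kJ.

Reaction A, by 206 kJ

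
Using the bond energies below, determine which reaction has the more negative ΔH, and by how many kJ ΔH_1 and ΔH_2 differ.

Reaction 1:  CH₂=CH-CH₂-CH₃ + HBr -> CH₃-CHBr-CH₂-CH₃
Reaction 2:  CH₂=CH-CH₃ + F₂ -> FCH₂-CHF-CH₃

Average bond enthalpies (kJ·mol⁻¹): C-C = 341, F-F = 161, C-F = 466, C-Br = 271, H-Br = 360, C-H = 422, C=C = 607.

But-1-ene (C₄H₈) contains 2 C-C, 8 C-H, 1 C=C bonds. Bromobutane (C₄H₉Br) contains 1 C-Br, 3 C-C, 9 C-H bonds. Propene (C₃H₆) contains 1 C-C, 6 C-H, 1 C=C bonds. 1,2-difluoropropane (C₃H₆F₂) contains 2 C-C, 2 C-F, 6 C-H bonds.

Reaction 2, by 438 kJ

Reaction 1:
  Bonds broken (reactants):
    C-C: 2 × 341 = 682
    C-H: 8 × 422 = 3376
    C=C: 1 × 607 = 607
    H-Br: 1 × 360 = 360
    Σ(broken) = 5025 kJ
  Bonds formed (products):
    C-Br: 1 × 271 = 271
    C-C: 3 × 341 = 1023
    C-H: 9 × 422 = 3798
    Σ(formed) = 5092 kJ
  ΔH_1 = 5025 − 5092 = −67 kJ
Reaction 2:
  Bonds broken (reactants):
    C-C: 1 × 341 = 341
    C-H: 6 × 422 = 2532
    C=C: 1 × 607 = 607
    F-F: 1 × 161 = 161
    Σ(broken) = 3641 kJ
  Bonds formed (products):
    C-C: 2 × 341 = 682
    C-F: 2 × 466 = 932
    C-H: 6 × 422 = 2532
    Σ(formed) = 4146 kJ
  ΔH_2 = 3641 − 4146 = −505 kJ
ΔH_1 − ΔH_2 = +438 kJ, so reaction 2 has the more negative ΔH; |ΔH_1 − ΔH_2| = 438 kJ.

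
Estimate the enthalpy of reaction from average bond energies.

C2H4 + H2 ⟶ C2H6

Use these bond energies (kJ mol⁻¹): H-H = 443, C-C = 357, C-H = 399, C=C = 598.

Bonds broken (reactants):
  C-H: 4 × 399 = 1596
  C=C: 1 × 598 = 598
  H-H: 1 × 443 = 443
  Σ(broken) = 2637 kJ
Bonds formed (products):
  C-C: 1 × 357 = 357
  C-H: 6 × 399 = 2394
  Σ(formed) = 2751 kJ
ΔH = Σ(broken) − Σ(formed) = 2637 − 2751 = −114 kJ

ΔH ≈ −114 kJ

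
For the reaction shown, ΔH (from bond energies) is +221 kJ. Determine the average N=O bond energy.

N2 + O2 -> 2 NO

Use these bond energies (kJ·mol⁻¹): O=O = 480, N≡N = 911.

Let D be the N=O bond energy.
Σ(broken) = 1×911 + 1×480 = 1391
Σ(formed) = 2×D = 2D
ΔH = Σ(broken) − Σ(formed) = (1391) − (2D) = +1391 − 2D
Setting this equal to +221 kJ gives 2D = 1170, so D = 585 kJ/mol.

D(N=O) ≈ 585 kJ/mol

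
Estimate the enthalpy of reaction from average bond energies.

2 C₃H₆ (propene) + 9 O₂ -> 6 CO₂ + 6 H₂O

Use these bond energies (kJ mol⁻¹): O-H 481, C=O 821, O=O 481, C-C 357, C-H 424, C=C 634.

ΔH ≈ −4225 kJ

Bonds broken (reactants):
  C-C: 2 × 357 = 714
  C-H: 12 × 424 = 5088
  C=C: 2 × 634 = 1268
  O=O: 9 × 481 = 4329
  Σ(broken) = 11399 kJ
Bonds formed (products):
  C=O: 12 × 821 = 9852
  O-H: 12 × 481 = 5772
  Σ(formed) = 15624 kJ
ΔH = Σ(broken) − Σ(formed) = 11399 − 15624 = −4225 kJ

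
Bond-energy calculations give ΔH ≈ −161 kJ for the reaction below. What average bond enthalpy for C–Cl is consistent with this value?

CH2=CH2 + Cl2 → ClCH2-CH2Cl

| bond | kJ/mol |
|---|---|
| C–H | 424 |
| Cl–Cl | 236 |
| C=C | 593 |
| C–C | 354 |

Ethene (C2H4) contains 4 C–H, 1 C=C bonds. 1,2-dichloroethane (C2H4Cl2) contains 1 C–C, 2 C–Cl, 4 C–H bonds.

D(C–Cl) ≈ 318 kJ/mol

Let D be the C–Cl bond energy.
Σ(broken) = 4×424 + 1×593 + 1×236 = 2525
Σ(formed) = 1×354 + 2×D + 4×424 = 2050 + 2D
ΔH = Σ(broken) − Σ(formed) = (2525) − (2050 + 2D) = +475 − 2D
Setting this equal to −161 kJ gives 2D = 636, so D = 318 kJ/mol.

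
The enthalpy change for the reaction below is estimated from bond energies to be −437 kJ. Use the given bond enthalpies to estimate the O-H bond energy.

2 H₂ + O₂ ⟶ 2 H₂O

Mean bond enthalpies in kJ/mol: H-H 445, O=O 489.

D(O-H) ≈ 454 kJ/mol

Let D be the O-H bond energy.
Σ(broken) = 2×445 + 1×489 = 1379
Σ(formed) = 4×D = 4D
ΔH = Σ(broken) − Σ(formed) = (1379) − (4D) = +1379 − 4D
Setting this equal to −437 kJ gives 4D = 1816, so D = 454 kJ/mol.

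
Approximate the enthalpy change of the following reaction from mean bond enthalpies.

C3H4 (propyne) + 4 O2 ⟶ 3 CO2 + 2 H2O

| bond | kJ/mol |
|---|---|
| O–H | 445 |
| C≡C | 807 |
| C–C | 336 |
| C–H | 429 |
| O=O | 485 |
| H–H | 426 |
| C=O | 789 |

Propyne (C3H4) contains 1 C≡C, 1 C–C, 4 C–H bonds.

ΔH ≈ −1715 kJ

Bonds broken (reactants):
  C≡C: 1 × 807 = 807
  C–C: 1 × 336 = 336
  C–H: 4 × 429 = 1716
  O=O: 4 × 485 = 1940
  Σ(broken) = 4799 kJ
Bonds formed (products):
  C=O: 6 × 789 = 4734
  O–H: 4 × 445 = 1780
  Σ(formed) = 6514 kJ
ΔH = Σ(broken) − Σ(formed) = 4799 − 6514 = −1715 kJ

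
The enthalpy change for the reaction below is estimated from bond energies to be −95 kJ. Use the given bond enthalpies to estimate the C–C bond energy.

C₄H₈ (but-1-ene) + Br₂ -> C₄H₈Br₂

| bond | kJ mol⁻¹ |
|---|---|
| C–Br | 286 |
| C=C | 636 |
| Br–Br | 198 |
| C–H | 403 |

Let D be the C–C bond energy.
Σ(broken) = 1×198 + 2×D + 8×403 + 1×636 = 4058 + 2D
Σ(formed) = 2×286 + 3×D + 8×403 = 3796 + 3D
ΔH = Σ(broken) − Σ(formed) = (4058 + 2D) − (3796 + 3D) = +262 − D
Setting this equal to −95 kJ gives D = 357 kJ/mol.

D(C–C) ≈ 357 kJ/mol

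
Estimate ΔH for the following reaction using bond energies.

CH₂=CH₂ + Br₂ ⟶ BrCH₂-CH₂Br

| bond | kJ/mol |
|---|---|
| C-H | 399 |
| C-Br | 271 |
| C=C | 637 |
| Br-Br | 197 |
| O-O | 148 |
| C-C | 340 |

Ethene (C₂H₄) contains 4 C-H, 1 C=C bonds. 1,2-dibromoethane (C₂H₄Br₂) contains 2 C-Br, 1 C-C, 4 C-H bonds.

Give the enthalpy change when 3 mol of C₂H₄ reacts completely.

ΔH = −144 kJ

Bonds broken (reactants):
  Br-Br: 1 × 197 = 197
  C-H: 4 × 399 = 1596
  C=C: 1 × 637 = 637
  Σ(broken) = 2430 kJ
Bonds formed (products):
  C-Br: 2 × 271 = 542
  C-C: 1 × 340 = 340
  C-H: 4 × 399 = 1596
  Σ(formed) = 2478 kJ
ΔH = Σ(broken) − Σ(formed) = 2430 − 2478 = −48 kJ
For 3× the reaction as written: 3 × (−48) = −144 kJ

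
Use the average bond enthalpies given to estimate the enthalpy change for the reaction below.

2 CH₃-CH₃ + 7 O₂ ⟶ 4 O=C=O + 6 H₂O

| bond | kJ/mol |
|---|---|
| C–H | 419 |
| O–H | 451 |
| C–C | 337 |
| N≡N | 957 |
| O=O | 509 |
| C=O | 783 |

ΔH ≈ −2411 kJ

Bonds broken (reactants):
  C–C: 2 × 337 = 674
  C–H: 12 × 419 = 5028
  O=O: 7 × 509 = 3563
  Σ(broken) = 9265 kJ
Bonds formed (products):
  C=O: 8 × 783 = 6264
  O–H: 12 × 451 = 5412
  Σ(formed) = 11676 kJ
ΔH = Σ(broken) − Σ(formed) = 9265 − 11676 = −2411 kJ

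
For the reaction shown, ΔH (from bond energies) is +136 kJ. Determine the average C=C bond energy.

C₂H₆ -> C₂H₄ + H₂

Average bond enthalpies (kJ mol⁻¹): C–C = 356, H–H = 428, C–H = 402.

D(C=C) ≈ 596 kJ/mol

Let D be the C=C bond energy.
Σ(broken) = 1×356 + 6×402 = 2768
Σ(formed) = 4×402 + 1×D + 1×428 = 2036 + D
ΔH = Σ(broken) − Σ(formed) = (2768) − (2036 + D) = +732 − D
Setting this equal to +136 kJ gives D = 596 kJ/mol.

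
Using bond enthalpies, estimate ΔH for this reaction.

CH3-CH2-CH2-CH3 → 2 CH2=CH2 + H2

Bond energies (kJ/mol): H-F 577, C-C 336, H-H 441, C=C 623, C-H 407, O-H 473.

Bonds broken (reactants):
  C-C: 3 × 336 = 1008
  C-H: 10 × 407 = 4070
  Σ(broken) = 5078 kJ
Bonds formed (products):
  C-H: 8 × 407 = 3256
  C=C: 2 × 623 = 1246
  H-H: 1 × 441 = 441
  Σ(formed) = 4943 kJ
ΔH = Σ(broken) − Σ(formed) = 5078 − 4943 = +135 kJ

ΔH ≈ +135 kJ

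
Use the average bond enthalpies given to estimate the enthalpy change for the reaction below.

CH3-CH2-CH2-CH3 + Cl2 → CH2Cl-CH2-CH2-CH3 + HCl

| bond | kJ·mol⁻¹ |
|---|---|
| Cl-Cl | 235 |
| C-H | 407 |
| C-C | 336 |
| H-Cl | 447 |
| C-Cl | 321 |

Bonds broken (reactants):
  C-C: 3 × 336 = 1008
  C-H: 10 × 407 = 4070
  Cl-Cl: 1 × 235 = 235
  Σ(broken) = 5313 kJ
Bonds formed (products):
  C-C: 3 × 336 = 1008
  C-Cl: 1 × 321 = 321
  C-H: 9 × 407 = 3663
  H-Cl: 1 × 447 = 447
  Σ(formed) = 5439 kJ
ΔH = Σ(broken) − Σ(formed) = 5313 − 5439 = −126 kJ

ΔH ≈ −126 kJ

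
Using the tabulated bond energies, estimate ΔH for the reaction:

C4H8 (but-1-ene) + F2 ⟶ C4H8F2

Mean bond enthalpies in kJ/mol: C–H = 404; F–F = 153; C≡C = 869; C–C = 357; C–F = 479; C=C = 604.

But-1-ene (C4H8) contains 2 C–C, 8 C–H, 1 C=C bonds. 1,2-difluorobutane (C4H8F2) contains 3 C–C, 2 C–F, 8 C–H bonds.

Bonds broken (reactants):
  C–C: 2 × 357 = 714
  C–H: 8 × 404 = 3232
  C=C: 1 × 604 = 604
  F–F: 1 × 153 = 153
  Σ(broken) = 4703 kJ
Bonds formed (products):
  C–C: 3 × 357 = 1071
  C–F: 2 × 479 = 958
  C–H: 8 × 404 = 3232
  Σ(formed) = 5261 kJ
ΔH = Σ(broken) − Σ(formed) = 4703 − 5261 = −558 kJ

ΔH ≈ −558 kJ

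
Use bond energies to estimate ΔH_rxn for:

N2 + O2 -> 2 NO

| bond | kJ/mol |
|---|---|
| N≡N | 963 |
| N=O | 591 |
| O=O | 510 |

ΔH ≈ +291 kJ

Bonds broken (reactants):
  N≡N: 1 × 963 = 963
  O=O: 1 × 510 = 510
  Σ(broken) = 1473 kJ
Bonds formed (products):
  N=O: 2 × 591 = 1182
  Σ(formed) = 1182 kJ
ΔH = Σ(broken) − Σ(formed) = 1473 − 1182 = +291 kJ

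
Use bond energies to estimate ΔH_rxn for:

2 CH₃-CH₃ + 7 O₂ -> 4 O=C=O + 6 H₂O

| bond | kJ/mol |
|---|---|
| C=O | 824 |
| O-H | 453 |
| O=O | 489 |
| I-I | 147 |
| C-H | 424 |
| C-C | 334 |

Bonds broken (reactants):
  C-C: 2 × 334 = 668
  C-H: 12 × 424 = 5088
  O=O: 7 × 489 = 3423
  Σ(broken) = 9179 kJ
Bonds formed (products):
  C=O: 8 × 824 = 6592
  O-H: 12 × 453 = 5436
  Σ(formed) = 12028 kJ
ΔH = Σ(broken) − Σ(formed) = 9179 − 12028 = −2849 kJ

ΔH ≈ −2849 kJ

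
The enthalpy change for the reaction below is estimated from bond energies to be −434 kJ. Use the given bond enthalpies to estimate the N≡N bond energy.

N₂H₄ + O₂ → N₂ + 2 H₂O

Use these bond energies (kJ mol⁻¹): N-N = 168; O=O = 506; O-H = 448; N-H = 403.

Let D be the N≡N bond energy.
Σ(broken) = 4×403 + 1×168 + 1×506 = 2286
Σ(formed) = 1×D + 4×448 = 1792 + D
ΔH = Σ(broken) − Σ(formed) = (2286) − (1792 + D) = +494 − D
Setting this equal to −434 kJ gives D = 928 kJ/mol.

D(N≡N) ≈ 928 kJ/mol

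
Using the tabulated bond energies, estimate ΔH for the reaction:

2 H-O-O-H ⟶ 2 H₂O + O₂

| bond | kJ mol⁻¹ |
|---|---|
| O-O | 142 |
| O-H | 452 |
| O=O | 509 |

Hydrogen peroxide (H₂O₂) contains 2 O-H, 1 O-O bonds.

Bonds broken (reactants):
  O-H: 4 × 452 = 1808
  O-O: 2 × 142 = 284
  Σ(broken) = 2092 kJ
Bonds formed (products):
  O-H: 4 × 452 = 1808
  O=O: 1 × 509 = 509
  Σ(formed) = 2317 kJ
ΔH = Σ(broken) − Σ(formed) = 2092 − 2317 = −225 kJ

ΔH ≈ −225 kJ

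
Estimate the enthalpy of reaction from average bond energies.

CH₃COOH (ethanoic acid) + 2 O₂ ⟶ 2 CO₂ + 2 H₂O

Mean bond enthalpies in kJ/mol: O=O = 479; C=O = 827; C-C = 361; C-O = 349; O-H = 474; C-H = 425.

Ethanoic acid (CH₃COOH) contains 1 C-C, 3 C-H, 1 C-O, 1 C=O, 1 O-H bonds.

ΔH ≈ −960 kJ

Bonds broken (reactants):
  C-C: 1 × 361 = 361
  C-H: 3 × 425 = 1275
  C-O: 1 × 349 = 349
  C=O: 1 × 827 = 827
  O-H: 1 × 474 = 474
  O=O: 2 × 479 = 958
  Σ(broken) = 4244 kJ
Bonds formed (products):
  C=O: 4 × 827 = 3308
  O-H: 4 × 474 = 1896
  Σ(formed) = 5204 kJ
ΔH = Σ(broken) − Σ(formed) = 4244 − 5204 = −960 kJ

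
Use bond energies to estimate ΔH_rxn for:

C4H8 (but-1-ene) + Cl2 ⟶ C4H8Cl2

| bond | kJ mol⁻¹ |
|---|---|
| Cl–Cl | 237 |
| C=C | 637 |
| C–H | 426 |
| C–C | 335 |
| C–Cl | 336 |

ΔH ≈ −133 kJ

Bonds broken (reactants):
  C–C: 2 × 335 = 670
  C–H: 8 × 426 = 3408
  C=C: 1 × 637 = 637
  Cl–Cl: 1 × 237 = 237
  Σ(broken) = 4952 kJ
Bonds formed (products):
  C–C: 3 × 335 = 1005
  C–Cl: 2 × 336 = 672
  C–H: 8 × 426 = 3408
  Σ(formed) = 5085 kJ
ΔH = Σ(broken) − Σ(formed) = 4952 − 5085 = −133 kJ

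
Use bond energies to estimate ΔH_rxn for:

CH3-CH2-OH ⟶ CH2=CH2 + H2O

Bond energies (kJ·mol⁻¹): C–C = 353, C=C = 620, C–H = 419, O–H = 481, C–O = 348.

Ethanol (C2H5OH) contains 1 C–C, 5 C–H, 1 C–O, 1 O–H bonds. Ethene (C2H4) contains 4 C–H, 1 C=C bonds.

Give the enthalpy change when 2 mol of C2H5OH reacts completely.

ΔH = +38 kJ

Bonds broken (reactants):
  C–C: 1 × 353 = 353
  C–H: 5 × 419 = 2095
  C–O: 1 × 348 = 348
  O–H: 1 × 481 = 481
  Σ(broken) = 3277 kJ
Bonds formed (products):
  C–H: 4 × 419 = 1676
  C=C: 1 × 620 = 620
  O–H: 2 × 481 = 962
  Σ(formed) = 3258 kJ
ΔH = Σ(broken) − Σ(formed) = 3277 − 3258 = +19 kJ
For 2× the reaction as written: 2 × (+19) = +38 kJ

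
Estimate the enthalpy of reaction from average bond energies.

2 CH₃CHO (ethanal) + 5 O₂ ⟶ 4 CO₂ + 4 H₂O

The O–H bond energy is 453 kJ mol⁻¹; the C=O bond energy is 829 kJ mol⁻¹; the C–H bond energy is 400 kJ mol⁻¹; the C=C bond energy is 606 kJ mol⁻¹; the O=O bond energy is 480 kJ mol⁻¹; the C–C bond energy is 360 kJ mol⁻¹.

ΔH ≈ −2278 kJ

Bonds broken (reactants):
  C–C: 2 × 360 = 720
  C–H: 8 × 400 = 3200
  C=O: 2 × 829 = 1658
  O=O: 5 × 480 = 2400
  Σ(broken) = 7978 kJ
Bonds formed (products):
  C=O: 8 × 829 = 6632
  O–H: 8 × 453 = 3624
  Σ(formed) = 10256 kJ
ΔH = Σ(broken) − Σ(formed) = 7978 − 10256 = −2278 kJ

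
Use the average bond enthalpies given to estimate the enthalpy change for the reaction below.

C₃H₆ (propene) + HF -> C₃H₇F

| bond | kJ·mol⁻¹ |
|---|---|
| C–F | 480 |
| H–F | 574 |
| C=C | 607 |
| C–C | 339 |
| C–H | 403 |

ΔH ≈ −41 kJ

Bonds broken (reactants):
  C–C: 1 × 339 = 339
  C–H: 6 × 403 = 2418
  C=C: 1 × 607 = 607
  H–F: 1 × 574 = 574
  Σ(broken) = 3938 kJ
Bonds formed (products):
  C–C: 2 × 339 = 678
  C–F: 1 × 480 = 480
  C–H: 7 × 403 = 2821
  Σ(formed) = 3979 kJ
ΔH = Σ(broken) − Σ(formed) = 3938 − 3979 = −41 kJ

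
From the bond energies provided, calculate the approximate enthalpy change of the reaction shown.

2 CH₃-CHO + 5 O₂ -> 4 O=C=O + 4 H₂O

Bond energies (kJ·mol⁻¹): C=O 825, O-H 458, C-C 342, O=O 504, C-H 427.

ΔH ≈ −1994 kJ

Bonds broken (reactants):
  C-C: 2 × 342 = 684
  C-H: 8 × 427 = 3416
  C=O: 2 × 825 = 1650
  O=O: 5 × 504 = 2520
  Σ(broken) = 8270 kJ
Bonds formed (products):
  C=O: 8 × 825 = 6600
  O-H: 8 × 458 = 3664
  Σ(formed) = 10264 kJ
ΔH = Σ(broken) − Σ(formed) = 8270 − 10264 = −1994 kJ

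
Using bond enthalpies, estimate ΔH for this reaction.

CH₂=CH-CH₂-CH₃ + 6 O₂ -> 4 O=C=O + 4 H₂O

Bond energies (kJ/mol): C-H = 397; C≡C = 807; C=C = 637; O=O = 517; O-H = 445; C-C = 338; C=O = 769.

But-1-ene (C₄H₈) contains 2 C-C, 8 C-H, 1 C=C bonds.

Bonds broken (reactants):
  C-C: 2 × 338 = 676
  C-H: 8 × 397 = 3176
  C=C: 1 × 637 = 637
  O=O: 6 × 517 = 3102
  Σ(broken) = 7591 kJ
Bonds formed (products):
  C=O: 8 × 769 = 6152
  O-H: 8 × 445 = 3560
  Σ(formed) = 9712 kJ
ΔH = Σ(broken) − Σ(formed) = 7591 − 9712 = −2121 kJ

ΔH ≈ −2121 kJ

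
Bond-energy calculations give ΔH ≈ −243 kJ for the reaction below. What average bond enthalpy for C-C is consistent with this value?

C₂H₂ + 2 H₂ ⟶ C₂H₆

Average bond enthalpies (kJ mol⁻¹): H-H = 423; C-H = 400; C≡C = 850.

Let D be the C-C bond energy.
Σ(broken) = 1×850 + 2×400 + 2×423 = 2496
Σ(formed) = 1×D + 6×400 = 2400 + D
ΔH = Σ(broken) − Σ(formed) = (2496) − (2400 + D) = +96 − D
Setting this equal to −243 kJ gives D = 339 kJ/mol.

D(C-C) ≈ 339 kJ/mol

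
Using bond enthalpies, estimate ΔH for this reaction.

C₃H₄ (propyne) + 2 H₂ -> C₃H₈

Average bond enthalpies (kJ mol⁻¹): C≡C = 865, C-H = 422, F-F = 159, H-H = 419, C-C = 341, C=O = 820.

Bonds broken (reactants):
  C≡C: 1 × 865 = 865
  C-C: 1 × 341 = 341
  C-H: 4 × 422 = 1688
  H-H: 2 × 419 = 838
  Σ(broken) = 3732 kJ
Bonds formed (products):
  C-C: 2 × 341 = 682
  C-H: 8 × 422 = 3376
  Σ(formed) = 4058 kJ
ΔH = Σ(broken) − Σ(formed) = 3732 − 4058 = −326 kJ

ΔH ≈ −326 kJ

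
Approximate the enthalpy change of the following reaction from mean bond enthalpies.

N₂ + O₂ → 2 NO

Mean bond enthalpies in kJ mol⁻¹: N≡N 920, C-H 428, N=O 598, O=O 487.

Bonds broken (reactants):
  N≡N: 1 × 920 = 920
  O=O: 1 × 487 = 487
  Σ(broken) = 1407 kJ
Bonds formed (products):
  N=O: 2 × 598 = 1196
  Σ(formed) = 1196 kJ
ΔH = Σ(broken) − Σ(formed) = 1407 − 1196 = +211 kJ

ΔH ≈ +211 kJ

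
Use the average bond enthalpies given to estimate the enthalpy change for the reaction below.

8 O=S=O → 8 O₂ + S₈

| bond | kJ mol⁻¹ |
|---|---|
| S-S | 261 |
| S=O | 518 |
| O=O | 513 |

Bonds broken (reactants):
  S=O: 16 × 518 = 8288
  Σ(broken) = 8288 kJ
Bonds formed (products):
  O=O: 8 × 513 = 4104
  S-S: 8 × 261 = 2088
  Σ(formed) = 6192 kJ
ΔH = Σ(broken) − Σ(formed) = 8288 − 6192 = +2096 kJ

ΔH ≈ +2096 kJ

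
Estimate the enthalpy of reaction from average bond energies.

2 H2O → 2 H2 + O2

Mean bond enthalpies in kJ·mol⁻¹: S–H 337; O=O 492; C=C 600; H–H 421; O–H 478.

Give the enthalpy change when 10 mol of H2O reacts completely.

Bonds broken (reactants):
  O–H: 4 × 478 = 1912
  Σ(broken) = 1912 kJ
Bonds formed (products):
  H–H: 2 × 421 = 842
  O=O: 1 × 492 = 492
  Σ(formed) = 1334 kJ
ΔH = Σ(broken) − Σ(formed) = 1912 − 1334 = +578 kJ
For 5× the reaction as written: 5 × (+578) = +2890 kJ

ΔH = +2890 kJ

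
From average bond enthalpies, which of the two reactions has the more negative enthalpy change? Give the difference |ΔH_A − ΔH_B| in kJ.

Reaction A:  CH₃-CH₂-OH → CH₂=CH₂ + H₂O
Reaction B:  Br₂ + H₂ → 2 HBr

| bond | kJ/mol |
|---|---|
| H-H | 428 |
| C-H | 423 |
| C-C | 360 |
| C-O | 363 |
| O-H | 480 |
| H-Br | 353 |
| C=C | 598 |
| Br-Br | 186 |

Reaction B, by 160 kJ

Reaction A:
  Bonds broken (reactants):
    C-C: 1 × 360 = 360
    C-H: 5 × 423 = 2115
    C-O: 1 × 363 = 363
    O-H: 1 × 480 = 480
    Σ(broken) = 3318 kJ
  Bonds formed (products):
    C-H: 4 × 423 = 1692
    C=C: 1 × 598 = 598
    O-H: 2 × 480 = 960
    Σ(formed) = 3250 kJ
  ΔH_A = 3318 − 3250 = +68 kJ
Reaction B:
  Bonds broken (reactants):
    Br-Br: 1 × 186 = 186
    H-H: 1 × 428 = 428
    Σ(broken) = 614 kJ
  Bonds formed (products):
    H-Br: 2 × 353 = 706
    Σ(formed) = 706 kJ
  ΔH_B = 614 − 706 = −92 kJ
ΔH_A − ΔH_B = +160 kJ, so reaction B has the more negative ΔH; |ΔH_A − ΔH_B| = 160 kJ.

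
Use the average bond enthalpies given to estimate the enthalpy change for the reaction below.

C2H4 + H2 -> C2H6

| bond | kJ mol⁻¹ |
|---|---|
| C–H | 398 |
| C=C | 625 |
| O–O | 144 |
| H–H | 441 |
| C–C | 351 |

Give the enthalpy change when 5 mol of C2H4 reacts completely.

ΔH = −405 kJ

Bonds broken (reactants):
  C–H: 4 × 398 = 1592
  C=C: 1 × 625 = 625
  H–H: 1 × 441 = 441
  Σ(broken) = 2658 kJ
Bonds formed (products):
  C–C: 1 × 351 = 351
  C–H: 6 × 398 = 2388
  Σ(formed) = 2739 kJ
ΔH = Σ(broken) − Σ(formed) = 2658 − 2739 = −81 kJ
For 5× the reaction as written: 5 × (−81) = −405 kJ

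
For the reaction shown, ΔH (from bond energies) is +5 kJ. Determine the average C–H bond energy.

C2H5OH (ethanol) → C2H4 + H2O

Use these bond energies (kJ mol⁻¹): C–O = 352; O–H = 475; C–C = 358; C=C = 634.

Let D be the C–H bond energy.
Σ(broken) = 1×358 + 5×D + 1×352 + 1×475 = 1185 + 5D
Σ(formed) = 4×D + 1×634 + 2×475 = 1584 + 4D
ΔH = Σ(broken) − Σ(formed) = (1185 + 5D) − (1584 + 4D) = −399 + D
Setting this equal to +5 kJ gives D = 404 kJ/mol.

D(C–H) ≈ 404 kJ/mol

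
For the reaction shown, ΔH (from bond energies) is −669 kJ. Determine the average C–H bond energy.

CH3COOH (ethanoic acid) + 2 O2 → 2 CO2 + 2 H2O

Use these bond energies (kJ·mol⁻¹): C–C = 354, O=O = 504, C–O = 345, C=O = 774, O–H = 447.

Let D be the C–H bond energy.
Σ(broken) = 1×354 + 3×D + 1×345 + 1×774 + 1×447 + 2×504 = 2928 + 3D
Σ(formed) = 4×774 + 4×447 = 4884
ΔH = Σ(broken) − Σ(formed) = (2928 + 3D) − (4884) = −1956 + 3D
Setting this equal to −669 kJ gives 3D = 1287, so D = 429 kJ/mol.

D(C–H) ≈ 429 kJ/mol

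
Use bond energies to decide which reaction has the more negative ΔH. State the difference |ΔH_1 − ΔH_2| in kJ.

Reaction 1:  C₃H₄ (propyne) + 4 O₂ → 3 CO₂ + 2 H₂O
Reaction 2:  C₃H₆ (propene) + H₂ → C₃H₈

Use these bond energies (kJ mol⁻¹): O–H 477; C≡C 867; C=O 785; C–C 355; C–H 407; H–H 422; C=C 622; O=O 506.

Reaction 1:
  Bonds broken (reactants):
    C≡C: 1 × 867 = 867
    C–C: 1 × 355 = 355
    C–H: 4 × 407 = 1628
    O=O: 4 × 506 = 2024
    Σ(broken) = 4874 kJ
  Bonds formed (products):
    C=O: 6 × 785 = 4710
    O–H: 4 × 477 = 1908
    Σ(formed) = 6618 kJ
  ΔH_1 = 4874 − 6618 = −1744 kJ
Reaction 2:
  Bonds broken (reactants):
    C–C: 1 × 355 = 355
    C–H: 6 × 407 = 2442
    C=C: 1 × 622 = 622
    H–H: 1 × 422 = 422
    Σ(broken) = 3841 kJ
  Bonds formed (products):
    C–C: 2 × 355 = 710
    C–H: 8 × 407 = 3256
    Σ(formed) = 3966 kJ
  ΔH_2 = 3841 − 3966 = −125 kJ
ΔH_1 − ΔH_2 = −1619 kJ, so reaction 1 has the more negative ΔH; |ΔH_1 − ΔH_2| = 1619 kJ.

Reaction 1, by 1619 kJ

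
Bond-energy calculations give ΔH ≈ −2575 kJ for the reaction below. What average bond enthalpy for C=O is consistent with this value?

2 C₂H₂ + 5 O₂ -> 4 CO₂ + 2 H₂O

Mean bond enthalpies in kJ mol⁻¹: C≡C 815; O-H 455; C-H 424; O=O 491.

D(C=O) ≈ 817 kJ/mol

Let D be the C=O bond energy.
Σ(broken) = 2×815 + 4×424 + 5×491 = 5781
Σ(formed) = 8×D + 4×455 = 1820 + 8D
ΔH = Σ(broken) − Σ(formed) = (5781) − (1820 + 8D) = +3961 − 8D
Setting this equal to −2575 kJ gives 8D = 6536, so D = 817 kJ/mol.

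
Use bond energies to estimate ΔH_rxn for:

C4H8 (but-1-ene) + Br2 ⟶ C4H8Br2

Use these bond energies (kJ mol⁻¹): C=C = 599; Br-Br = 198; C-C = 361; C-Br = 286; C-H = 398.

Bonds broken (reactants):
  Br-Br: 1 × 198 = 198
  C-C: 2 × 361 = 722
  C-H: 8 × 398 = 3184
  C=C: 1 × 599 = 599
  Σ(broken) = 4703 kJ
Bonds formed (products):
  C-Br: 2 × 286 = 572
  C-C: 3 × 361 = 1083
  C-H: 8 × 398 = 3184
  Σ(formed) = 4839 kJ
ΔH = Σ(broken) − Σ(formed) = 4703 − 4839 = −136 kJ

ΔH ≈ −136 kJ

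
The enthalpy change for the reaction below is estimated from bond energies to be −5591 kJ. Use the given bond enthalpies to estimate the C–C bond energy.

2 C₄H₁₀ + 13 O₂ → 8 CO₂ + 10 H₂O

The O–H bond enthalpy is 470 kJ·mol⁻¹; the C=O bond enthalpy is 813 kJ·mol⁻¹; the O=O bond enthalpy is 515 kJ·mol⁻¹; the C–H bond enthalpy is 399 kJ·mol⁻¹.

Let D be the C–C bond energy.
Σ(broken) = 6×D + 20×399 + 13×515 = 14675 + 6D
Σ(formed) = 16×813 + 20×470 = 22408
ΔH = Σ(broken) − Σ(formed) = (14675 + 6D) − (22408) = −7733 + 6D
Setting this equal to −5591 kJ gives 6D = 2142, so D = 357 kJ/mol.

D(C–C) ≈ 357 kJ/mol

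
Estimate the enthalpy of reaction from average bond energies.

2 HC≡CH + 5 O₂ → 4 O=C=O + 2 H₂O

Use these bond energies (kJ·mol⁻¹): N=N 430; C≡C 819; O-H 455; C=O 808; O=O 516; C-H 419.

Bonds broken (reactants):
  C≡C: 2 × 819 = 1638
  C-H: 4 × 419 = 1676
  O=O: 5 × 516 = 2580
  Σ(broken) = 5894 kJ
Bonds formed (products):
  C=O: 8 × 808 = 6464
  O-H: 4 × 455 = 1820
  Σ(formed) = 8284 kJ
ΔH = Σ(broken) − Σ(formed) = 5894 − 8284 = −2390 kJ

ΔH ≈ −2390 kJ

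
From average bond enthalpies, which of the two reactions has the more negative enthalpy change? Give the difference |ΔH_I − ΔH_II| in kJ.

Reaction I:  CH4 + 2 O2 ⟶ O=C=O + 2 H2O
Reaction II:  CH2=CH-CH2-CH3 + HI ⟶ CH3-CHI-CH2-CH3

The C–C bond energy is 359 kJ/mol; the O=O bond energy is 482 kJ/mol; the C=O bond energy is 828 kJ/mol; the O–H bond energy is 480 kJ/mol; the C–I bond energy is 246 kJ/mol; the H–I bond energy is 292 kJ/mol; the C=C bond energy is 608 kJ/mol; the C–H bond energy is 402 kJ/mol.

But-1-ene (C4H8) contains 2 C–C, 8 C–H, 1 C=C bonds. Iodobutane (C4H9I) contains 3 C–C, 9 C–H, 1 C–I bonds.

Reaction I:
  Bonds broken (reactants):
    C–H: 4 × 402 = 1608
    O=O: 2 × 482 = 964
    Σ(broken) = 2572 kJ
  Bonds formed (products):
    C=O: 2 × 828 = 1656
    O–H: 4 × 480 = 1920
    Σ(formed) = 3576 kJ
  ΔH_I = 2572 − 3576 = −1004 kJ
Reaction II:
  Bonds broken (reactants):
    C–C: 2 × 359 = 718
    C–H: 8 × 402 = 3216
    C=C: 1 × 608 = 608
    H–I: 1 × 292 = 292
    Σ(broken) = 4834 kJ
  Bonds formed (products):
    C–C: 3 × 359 = 1077
    C–H: 9 × 402 = 3618
    C–I: 1 × 246 = 246
    Σ(formed) = 4941 kJ
  ΔH_II = 4834 − 4941 = −107 kJ
ΔH_I − ΔH_II = −897 kJ, so reaction I has the more negative ΔH; |ΔH_I − ΔH_II| = 897 kJ.

Reaction I, by 897 kJ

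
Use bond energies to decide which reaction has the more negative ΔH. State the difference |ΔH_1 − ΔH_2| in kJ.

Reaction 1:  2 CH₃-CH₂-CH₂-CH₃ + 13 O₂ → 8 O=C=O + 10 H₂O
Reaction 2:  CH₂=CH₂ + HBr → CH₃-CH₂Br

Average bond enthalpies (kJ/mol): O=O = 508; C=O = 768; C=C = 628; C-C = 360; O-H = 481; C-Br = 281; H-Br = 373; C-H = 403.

Reaction 1:
  Bonds broken (reactants):
    C-C: 6 × 360 = 2160
    C-H: 20 × 403 = 8060
    O=O: 13 × 508 = 6604
    Σ(broken) = 16824 kJ
  Bonds formed (products):
    C=O: 16 × 768 = 12288
    O-H: 20 × 481 = 9620
    Σ(formed) = 21908 kJ
  ΔH_1 = 16824 − 21908 = −5084 kJ
Reaction 2:
  Bonds broken (reactants):
    C-H: 4 × 403 = 1612
    C=C: 1 × 628 = 628
    H-Br: 1 × 373 = 373
    Σ(broken) = 2613 kJ
  Bonds formed (products):
    C-Br: 1 × 281 = 281
    C-C: 1 × 360 = 360
    C-H: 5 × 403 = 2015
    Σ(formed) = 2656 kJ
  ΔH_2 = 2613 − 2656 = −43 kJ
ΔH_1 − ΔH_2 = −5041 kJ, so reaction 1 has the more negative ΔH; |ΔH_1 − ΔH_2| = 5041 kJ.

Reaction 1, by 5041 kJ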